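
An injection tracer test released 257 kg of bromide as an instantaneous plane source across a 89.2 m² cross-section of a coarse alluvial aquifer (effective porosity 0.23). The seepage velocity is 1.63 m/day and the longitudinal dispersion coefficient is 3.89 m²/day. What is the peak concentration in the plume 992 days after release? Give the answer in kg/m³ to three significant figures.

The peak of an instantaneous 1D plume sits at x = vt; there the Gaussian factor is 1 and C_max = M/(n_e·A·√(4πDt)), where n_e·A is the pore area the mass is dissolved in.
√(4πDt) = √(4π × 3.89 × 992) = 220.2 m, so C_max = 257/(0.23 × 89.2 × 220.2) = 0.0569 kg/m³.

0.0569 kg/m³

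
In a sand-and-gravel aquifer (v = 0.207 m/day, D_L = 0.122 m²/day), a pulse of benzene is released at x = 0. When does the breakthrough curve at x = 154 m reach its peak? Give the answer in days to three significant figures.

741 days

For the 1D instantaneous-source solution, setting ∂C/∂t = 0 at fixed x gives v²t² + 2Dt − x² = 0, so t = (√(D² + v²x²) − D)/v².
√(D² + v²x²) = √(0.122² + 0.207² × 154²) = 31.88; v² = 0.042849.
t = (31.88 − 0.122)/0.042849 = 741 days (vs. the pure-advection estimate x/v = 744 d).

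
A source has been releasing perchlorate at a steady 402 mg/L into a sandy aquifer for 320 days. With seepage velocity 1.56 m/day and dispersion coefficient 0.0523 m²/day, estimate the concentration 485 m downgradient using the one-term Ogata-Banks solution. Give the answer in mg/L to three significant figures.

399 mg/L

For a continuous step input, C/C₀ ≈ ½·erfc((x−vt)/(2√(Dt))).
vt = 1.56 × 320 = 499.2 m and 2√(Dt) = 2√(0.0523 × 320) = 8.182 m.
Argument (x−vt)/(2√(Dt)) = (485 − 499.2)/8.182 = -1.736; ½·erfc(-1.736) = 0.9930.
C = 402 × 0.9930 = 399 mg/L.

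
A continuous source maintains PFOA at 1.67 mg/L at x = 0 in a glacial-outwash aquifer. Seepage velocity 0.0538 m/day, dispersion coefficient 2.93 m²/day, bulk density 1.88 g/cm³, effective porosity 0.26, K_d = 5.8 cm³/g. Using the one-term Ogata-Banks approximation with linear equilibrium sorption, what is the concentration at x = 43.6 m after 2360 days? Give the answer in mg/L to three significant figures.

Retardation factor R = 1 + ρ_b·K_d/n = 1 + 1.88 × 5.8/0.26 = 42.94.
Sorption retards both mechanisms: v_R = v/R = 0.001253 m/day, D_R = D/R = 0.06823 m²/day.
v_R·t = 0.001253 × 2360 = 2.95708 m; 2√(D_R t) = 25.38 m; argument = (43.6 − 2.95708)/25.38 = 1.601.
C = C₀ × ½·erfc(1.601) = 1.67 × 0.01178 = 0.0197 mg/L.

0.0197 mg/L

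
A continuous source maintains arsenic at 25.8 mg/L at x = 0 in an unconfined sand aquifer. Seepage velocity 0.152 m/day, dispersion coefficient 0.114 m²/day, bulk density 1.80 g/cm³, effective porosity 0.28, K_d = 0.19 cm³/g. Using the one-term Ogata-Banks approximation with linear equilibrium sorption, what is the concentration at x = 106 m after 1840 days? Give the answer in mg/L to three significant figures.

23.9 mg/L

Retardation factor R = 1 + ρ_b·K_d/n = 1 + 1.80 × 0.19/0.28 = 2.221.
Sorption retards both mechanisms: v_R = v/R = 0.06844 m/day, D_R = D/R = 0.05133 m²/day.
v_R·t = 0.06844 × 1840 = 125.9296 m; 2√(D_R t) = 19.44 m; argument = (106 − 125.9296)/19.44 = -1.025.
C = C₀ × ½·erfc(-1.025) = 25.8 × 0.9264 = 23.9 mg/L.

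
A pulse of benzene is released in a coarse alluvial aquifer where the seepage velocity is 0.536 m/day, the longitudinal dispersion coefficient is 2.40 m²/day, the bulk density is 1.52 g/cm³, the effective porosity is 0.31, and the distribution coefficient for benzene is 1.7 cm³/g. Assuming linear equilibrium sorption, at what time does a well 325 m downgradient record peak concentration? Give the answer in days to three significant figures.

5580 days

Retardation factor R = 1 + ρ_b·K_d/n = 1 + 1.52 × 1.7/0.31 = 9.335.
Sorption retards both mechanisms: v_R = v/R = 0.05742 m/day, D_R = D/R = 0.2571 m²/day.
Peak time from v_R²t² + 2D_R t − x² = 0: t = (√(D_R² + v_R²x²) − D_R)/v_R².
√(D_R² + v_R²x²) = √(0.2571² + 0.05742² × 325²) = 18.66; v_R² = 0.003297.
t = (18.66 − 0.2571)/0.003297 = 5580 days.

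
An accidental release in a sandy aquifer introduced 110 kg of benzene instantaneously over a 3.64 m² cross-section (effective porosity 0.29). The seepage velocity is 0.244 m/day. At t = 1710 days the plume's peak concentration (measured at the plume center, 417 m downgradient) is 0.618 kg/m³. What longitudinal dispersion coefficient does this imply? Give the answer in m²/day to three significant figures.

At the plume center C_max = M/(n_e·A·√(4πDt)), so D = M²/(4πt·(n_e·A·C_max)²).
n_e·A·C_max = 0.29 × 3.64 × 0.618 = 0.6524 kg/m.
D = 110²/(4π × 1710 × 0.6524²) = 1.32 m²/day.

1.32 m²/day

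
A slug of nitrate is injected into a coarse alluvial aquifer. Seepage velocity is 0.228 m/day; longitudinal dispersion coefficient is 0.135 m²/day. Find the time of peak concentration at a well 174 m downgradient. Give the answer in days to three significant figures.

For the 1D instantaneous-source solution, setting ∂C/∂t = 0 at fixed x gives v²t² + 2Dt − x² = 0, so t = (√(D² + v²x²) − D)/v².
√(D² + v²x²) = √(0.135² + 0.228² × 174²) = 39.67; v² = 0.051984.
t = (39.67 − 0.135)/0.051984 = 761 days (vs. the pure-advection estimate x/v = 763 d).

761 days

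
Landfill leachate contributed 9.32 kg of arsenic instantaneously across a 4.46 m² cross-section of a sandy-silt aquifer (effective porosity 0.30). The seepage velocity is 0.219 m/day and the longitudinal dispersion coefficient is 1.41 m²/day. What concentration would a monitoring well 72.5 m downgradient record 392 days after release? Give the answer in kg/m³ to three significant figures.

0.0771 kg/m³

For an instantaneous plane source, C(x,t) = M/(n_e·A·√(4πDt)) · exp(−(x−vt)²/(4Dt)), with n_e·A the pore (flow) area.
Plume center vt = 0.219 × 392 = 85.848 m, so the well at 72.5 m is 13.348 m upgradient of the peak.
√(4πDt) = 83.34 m, giving peak height M/(n_e·A·√(4πDt)) = 9.32/(0.30 × 4.46 × 83.34) = 0.08358 kg/m³.
(x−vt)²/(4Dt) = (-13.348)²/(4 × 1.41 × 392) = 0.08059; exp(−0.08059) = 0.9226.
C = 0.08358 × 0.9226 = 0.0771 kg/m³.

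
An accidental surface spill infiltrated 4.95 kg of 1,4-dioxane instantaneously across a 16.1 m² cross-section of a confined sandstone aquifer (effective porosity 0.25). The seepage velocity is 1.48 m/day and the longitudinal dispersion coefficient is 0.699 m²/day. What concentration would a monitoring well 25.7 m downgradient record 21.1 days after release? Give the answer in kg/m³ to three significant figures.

0.0538 kg/m³

For an instantaneous plane source, C(x,t) = M/(n_e·A·√(4πDt)) · exp(−(x−vt)²/(4Dt)), with n_e·A the pore (flow) area.
Plume center vt = 1.48 × 21.1 = 31.228 m, so the well at 25.7 m is 5.528 m upgradient of the peak.
√(4πDt) = 13.61 m, giving peak height M/(n_e·A·√(4πDt)) = 4.95/(0.25 × 16.1 × 13.61) = 0.09036 kg/m³.
(x−vt)²/(4Dt) = (-5.528)²/(4 × 0.699 × 21.1) = 0.5180; exp(−0.5180) = 0.5957.
C = 0.09036 × 0.5957 = 0.0538 kg/m³.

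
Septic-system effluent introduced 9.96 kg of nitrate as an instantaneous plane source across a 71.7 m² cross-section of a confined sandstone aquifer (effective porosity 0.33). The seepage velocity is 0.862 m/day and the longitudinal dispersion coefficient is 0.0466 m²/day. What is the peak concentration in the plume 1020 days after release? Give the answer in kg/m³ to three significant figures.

The peak of an instantaneous 1D plume sits at x = vt; there the Gaussian factor is 1 and C_max = M/(n_e·A·√(4πDt)), where n_e·A is the pore area the mass is dissolved in.
√(4πDt) = √(4π × 0.0466 × 1020) = 24.44 m, so C_max = 9.96/(0.33 × 71.7 × 24.44) = 0.0172 kg/m³.

0.0172 kg/m³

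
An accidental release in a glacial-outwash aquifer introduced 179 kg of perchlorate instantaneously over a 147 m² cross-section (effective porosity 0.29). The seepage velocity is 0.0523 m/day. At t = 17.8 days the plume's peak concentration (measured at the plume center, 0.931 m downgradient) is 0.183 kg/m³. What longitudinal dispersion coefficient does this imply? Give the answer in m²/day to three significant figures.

At the plume center C_max = M/(n_e·A·√(4πDt)), so D = M²/(4πt·(n_e·A·C_max)²).
n_e·A·C_max = 0.29 × 147 × 0.183 = 7.801 kg/m.
D = 179²/(4π × 17.8 × 7.801²) = 2.35 m²/day.

2.35 m²/day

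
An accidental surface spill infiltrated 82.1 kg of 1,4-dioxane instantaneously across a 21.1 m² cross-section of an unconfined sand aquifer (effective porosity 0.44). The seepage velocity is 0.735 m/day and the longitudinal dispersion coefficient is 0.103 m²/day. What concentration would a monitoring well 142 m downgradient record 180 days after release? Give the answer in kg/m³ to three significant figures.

0.163 kg/m³

For an instantaneous plane source, C(x,t) = M/(n_e·A·√(4πDt)) · exp(−(x−vt)²/(4Dt)), with n_e·A the pore (flow) area.
Plume center vt = 0.735 × 180 = 132.3 m, so the well at 142 m is 9.7 m downgradient of the peak.
√(4πDt) = 15.26 m, giving peak height M/(n_e·A·√(4πDt)) = 82.1/(0.44 × 21.1 × 15.26) = 0.5795 kg/m³.
(x−vt)²/(4Dt) = (9.7)²/(4 × 0.103 × 180) = 1.269; exp(−1.269) = 0.2811.
C = 0.5795 × 0.2811 = 0.163 kg/m³.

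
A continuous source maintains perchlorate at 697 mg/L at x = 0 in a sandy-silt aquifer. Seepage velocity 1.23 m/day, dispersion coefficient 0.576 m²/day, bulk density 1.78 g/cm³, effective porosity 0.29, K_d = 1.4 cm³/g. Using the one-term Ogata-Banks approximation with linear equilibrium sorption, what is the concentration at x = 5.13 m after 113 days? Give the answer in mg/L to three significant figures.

693 mg/L

Retardation factor R = 1 + ρ_b·K_d/n = 1 + 1.78 × 1.4/0.29 = 9.593.
Sorption retards both mechanisms: v_R = v/R = 0.1282 m/day, D_R = D/R = 0.06004 m²/day.
v_R·t = 0.1282 × 113 = 14.4866 m; 2√(D_R t) = 5.209 m; argument = (5.13 − 14.4866)/5.209 = -1.796.
C = C₀ × ½·erfc(-1.796) = 697 × 0.9945 = 693 mg/L.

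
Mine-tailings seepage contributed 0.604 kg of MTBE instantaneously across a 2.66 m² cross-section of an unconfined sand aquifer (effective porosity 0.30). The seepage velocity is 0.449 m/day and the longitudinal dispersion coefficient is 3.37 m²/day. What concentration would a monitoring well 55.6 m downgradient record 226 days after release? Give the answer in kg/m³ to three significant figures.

For an instantaneous plane source, C(x,t) = M/(n_e·A·√(4πDt)) · exp(−(x−vt)²/(4Dt)), with n_e·A the pore (flow) area.
Plume center vt = 0.449 × 226 = 101.474 m, so the well at 55.6 m is 45.874 m upgradient of the peak.
√(4πDt) = 97.83 m, giving peak height M/(n_e·A·√(4πDt)) = 0.604/(0.30 × 2.66 × 97.83) = 0.007737 kg/m³.
(x−vt)²/(4Dt) = (-45.874)²/(4 × 3.37 × 226) = 0.6908; exp(−0.6908) = 0.5012.
C = 0.007737 × 0.5012 = 0.00388 kg/m³.

0.00388 kg/m³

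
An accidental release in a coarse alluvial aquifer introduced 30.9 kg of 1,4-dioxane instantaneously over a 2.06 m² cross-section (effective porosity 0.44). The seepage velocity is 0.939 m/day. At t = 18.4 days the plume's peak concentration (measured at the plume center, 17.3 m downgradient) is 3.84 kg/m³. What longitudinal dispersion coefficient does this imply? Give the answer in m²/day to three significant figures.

0.341 m²/day

At the plume center C_max = M/(n_e·A·√(4πDt)), so D = M²/(4πt·(n_e·A·C_max)²).
n_e·A·C_max = 0.44 × 2.06 × 3.84 = 3.481 kg/m.
D = 30.9²/(4π × 18.4 × 3.481²) = 0.341 m²/day.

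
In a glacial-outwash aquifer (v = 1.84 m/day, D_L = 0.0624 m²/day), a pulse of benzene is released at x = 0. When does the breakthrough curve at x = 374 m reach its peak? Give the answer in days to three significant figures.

For the 1D instantaneous-source solution, setting ∂C/∂t = 0 at fixed x gives v²t² + 2Dt − x² = 0, so t = (√(D² + v²x²) − D)/v².
√(D² + v²x²) = √(0.0624² + 1.84² × 374²) = 688.2; v² = 3.3856.
t = (688.2 − 0.0624)/3.3856 = 203 days (vs. the pure-advection estimate x/v = 203 d).

203 days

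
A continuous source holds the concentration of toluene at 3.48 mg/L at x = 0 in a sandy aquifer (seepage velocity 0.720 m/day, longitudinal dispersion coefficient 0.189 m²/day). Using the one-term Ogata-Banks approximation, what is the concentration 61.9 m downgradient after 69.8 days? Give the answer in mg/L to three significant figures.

For a continuous step input, C/C₀ ≈ ½·erfc((x−vt)/(2√(Dt))).
vt = 0.720 × 69.8 = 50.256 m and 2√(Dt) = 2√(0.189 × 69.8) = 7.264 m.
Argument (x−vt)/(2√(Dt)) = (61.9 − 50.256)/7.264 = 1.603; ½·erfc(1.603) = 0.01170.
C = 3.48 × 0.01170 = 0.0407 mg/L.

0.0407 mg/L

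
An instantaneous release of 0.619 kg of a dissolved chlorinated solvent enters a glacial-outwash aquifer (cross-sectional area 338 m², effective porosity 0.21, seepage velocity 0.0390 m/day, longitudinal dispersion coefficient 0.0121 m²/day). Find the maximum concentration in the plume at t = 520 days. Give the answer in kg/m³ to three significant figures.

0.000981 kg/m³

The peak of an instantaneous 1D plume sits at x = vt; there the Gaussian factor is 1 and C_max = M/(n_e·A·√(4πDt)), where n_e·A is the pore area the mass is dissolved in.
√(4πDt) = √(4π × 0.0121 × 520) = 8.892 m, so C_max = 0.619/(0.21 × 338 × 8.892) = 0.000981 kg/m³.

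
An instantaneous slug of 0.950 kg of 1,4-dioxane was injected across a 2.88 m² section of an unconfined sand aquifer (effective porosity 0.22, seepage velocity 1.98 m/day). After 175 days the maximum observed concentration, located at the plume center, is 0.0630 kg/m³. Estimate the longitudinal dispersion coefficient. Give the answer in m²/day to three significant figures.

At the plume center C_max = M/(n_e·A·√(4πDt)), so D = M²/(4πt·(n_e·A·C_max)²).
n_e·A·C_max = 0.22 × 2.88 × 0.0630 = 0.03992 kg/m.
D = 0.950²/(4π × 175 × 0.03992²) = 0.258 m²/day.

0.258 m²/day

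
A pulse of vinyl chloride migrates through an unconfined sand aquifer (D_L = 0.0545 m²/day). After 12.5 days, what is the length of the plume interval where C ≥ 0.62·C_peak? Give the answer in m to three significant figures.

The plume is Gaussian with σ = √(2Dt) = √(2 × 0.0545 × 12.5) = 1.167 m.
C/C_peak = exp(−Δx²/(2σ²)) = 0.62 ⇒ Δx = σ·√(−2 ln 0.62) = 1.167 × 0.9778 = 1.141 m.
Width = 2Δx = 2.28 m.

2.28 m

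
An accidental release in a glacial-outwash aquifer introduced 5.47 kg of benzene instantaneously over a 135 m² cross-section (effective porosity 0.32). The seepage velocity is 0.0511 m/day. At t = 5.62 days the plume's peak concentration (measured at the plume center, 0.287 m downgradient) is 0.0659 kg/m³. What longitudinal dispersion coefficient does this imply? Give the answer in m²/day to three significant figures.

At the plume center C_max = M/(n_e·A·√(4πDt)), so D = M²/(4πt·(n_e·A·C_max)²).
n_e·A·C_max = 0.32 × 135 × 0.0659 = 2.847 kg/m.
D = 5.47²/(4π × 5.62 × 2.847²) = 0.0523 m²/day.

0.0523 m²/day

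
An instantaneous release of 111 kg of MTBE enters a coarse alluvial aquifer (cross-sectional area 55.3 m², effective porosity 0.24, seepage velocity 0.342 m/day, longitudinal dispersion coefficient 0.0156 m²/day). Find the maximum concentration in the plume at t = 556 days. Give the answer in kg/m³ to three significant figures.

The peak of an instantaneous 1D plume sits at x = vt; there the Gaussian factor is 1 and C_max = M/(n_e·A·√(4πDt)), where n_e·A is the pore area the mass is dissolved in.
√(4πDt) = √(4π × 0.0156 × 556) = 10.44 m, so C_max = 111/(0.24 × 55.3 × 10.44) = 0.801 kg/m³.

0.801 kg/m³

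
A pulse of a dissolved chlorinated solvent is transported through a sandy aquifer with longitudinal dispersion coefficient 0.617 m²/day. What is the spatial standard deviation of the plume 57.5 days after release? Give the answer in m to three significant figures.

Dispersive spreading gives a Gaussian with σ² = 2Dt; advection only shifts the center.
σ = √(2 × 0.617 × 57.5) = 8.42 m.

8.42 m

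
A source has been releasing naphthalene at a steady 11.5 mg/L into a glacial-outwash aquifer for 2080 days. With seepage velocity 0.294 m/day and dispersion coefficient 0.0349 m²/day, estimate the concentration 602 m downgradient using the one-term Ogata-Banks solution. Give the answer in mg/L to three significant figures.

9.03 mg/L

For a continuous step input, C/C₀ ≈ ½·erfc((x−vt)/(2√(Dt))).
vt = 0.294 × 2080 = 611.52 m and 2√(Dt) = 2√(0.0349 × 2080) = 17.04 m.
Argument (x−vt)/(2√(Dt)) = (602 − 611.52)/17.04 = -0.5587; ½·erfc(-0.5587) = 0.7853.
C = 11.5 × 0.7853 = 9.03 mg/L.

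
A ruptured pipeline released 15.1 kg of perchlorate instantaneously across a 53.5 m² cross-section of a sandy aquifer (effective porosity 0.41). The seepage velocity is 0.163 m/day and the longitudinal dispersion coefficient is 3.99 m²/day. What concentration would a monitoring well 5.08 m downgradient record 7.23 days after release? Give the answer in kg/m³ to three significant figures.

For an instantaneous plane source, C(x,t) = M/(n_e·A·√(4πDt)) · exp(−(x−vt)²/(4Dt)), with n_e·A the pore (flow) area.
Plume center vt = 0.163 × 7.23 = 1.17849 m, so the well at 5.08 m is 3.90151 m downgradient of the peak.
√(4πDt) = 19.04 m, giving peak height M/(n_e·A·√(4πDt)) = 15.1/(0.41 × 53.5 × 19.04) = 0.03616 kg/m³.
(x−vt)²/(4Dt) = (3.90151)²/(4 × 3.99 × 7.23) = 0.1319; exp(−0.1319) = 0.8764.
C = 0.03616 × 0.8764 = 0.0317 kg/m³.

0.0317 kg/m³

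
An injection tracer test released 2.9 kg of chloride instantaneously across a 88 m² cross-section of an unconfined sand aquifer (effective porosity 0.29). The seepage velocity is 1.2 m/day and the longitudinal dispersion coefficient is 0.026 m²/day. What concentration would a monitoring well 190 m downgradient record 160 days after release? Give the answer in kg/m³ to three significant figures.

0.0124 kg/m³

For an instantaneous plane source, C(x,t) = M/(n_e·A·√(4πDt)) · exp(−(x−vt)²/(4Dt)), with n_e·A the pore (flow) area.
Plume center vt = 1.2 × 160 = 192 m, so the well at 190 m is 2 m upgradient of the peak.
√(4πDt) = 7.230 m, giving peak height M/(n_e·A·√(4πDt)) = 2.9/(0.29 × 88 × 7.230) = 0.01572 kg/m³.
(x−vt)²/(4Dt) = (-2)²/(4 × 0.026 × 160) = 0.2404; exp(−0.2404) = 0.7863.
C = 0.01572 × 0.7863 = 0.0124 kg/m³.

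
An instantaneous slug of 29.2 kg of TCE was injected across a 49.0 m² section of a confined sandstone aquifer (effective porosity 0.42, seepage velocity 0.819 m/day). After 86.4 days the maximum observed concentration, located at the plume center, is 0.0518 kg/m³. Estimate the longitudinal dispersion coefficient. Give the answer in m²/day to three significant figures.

At the plume center C_max = M/(n_e·A·√(4πDt)), so D = M²/(4πt·(n_e·A·C_max)²).
n_e·A·C_max = 0.42 × 49.0 × 0.0518 = 1.066 kg/m.
D = 29.2²/(4π × 86.4 × 1.066²) = 0.691 m²/day.

0.691 m²/day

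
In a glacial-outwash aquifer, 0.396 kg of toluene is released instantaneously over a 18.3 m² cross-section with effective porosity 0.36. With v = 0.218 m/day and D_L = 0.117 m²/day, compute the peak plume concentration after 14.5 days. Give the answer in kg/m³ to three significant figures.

0.0130 kg/m³

The peak of an instantaneous 1D plume sits at x = vt; there the Gaussian factor is 1 and C_max = M/(n_e·A·√(4πDt)), where n_e·A is the pore area the mass is dissolved in.
√(4πDt) = √(4π × 0.117 × 14.5) = 4.617 m, so C_max = 0.396/(0.36 × 18.3 × 4.617) = 0.0130 kg/m³.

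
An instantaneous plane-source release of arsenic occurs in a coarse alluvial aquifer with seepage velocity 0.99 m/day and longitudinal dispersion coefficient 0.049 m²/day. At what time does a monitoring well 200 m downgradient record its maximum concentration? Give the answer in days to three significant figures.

202 days

For the 1D instantaneous-source solution, setting ∂C/∂t = 0 at fixed x gives v²t² + 2Dt − x² = 0, so t = (√(D² + v²x²) − D)/v².
√(D² + v²x²) = √(0.049² + 0.99² × 200²) = 198.0; v² = 0.9801.
t = (198.0 − 0.049)/0.9801 = 202 days (vs. the pure-advection estimate x/v = 202 d).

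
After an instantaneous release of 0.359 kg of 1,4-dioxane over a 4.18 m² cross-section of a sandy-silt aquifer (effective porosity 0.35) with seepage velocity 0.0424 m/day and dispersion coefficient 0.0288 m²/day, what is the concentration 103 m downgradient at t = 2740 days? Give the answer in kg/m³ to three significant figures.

0.00450 kg/m³

For an instantaneous plane source, C(x,t) = M/(n_e·A·√(4πDt)) · exp(−(x−vt)²/(4Dt)), with n_e·A the pore (flow) area.
Plume center vt = 0.0424 × 2740 = 116.176 m, so the well at 103 m is 13.176 m upgradient of the peak.
√(4πDt) = 31.49 m, giving peak height M/(n_e·A·√(4πDt)) = 0.359/(0.35 × 4.18 × 31.49) = 0.007793 kg/m³.
(x−vt)²/(4Dt) = (-13.176)²/(4 × 0.0288 × 2740) = 0.5500; exp(−0.5500) = 0.5769.
C = 0.007793 × 0.5769 = 0.00450 kg/m³.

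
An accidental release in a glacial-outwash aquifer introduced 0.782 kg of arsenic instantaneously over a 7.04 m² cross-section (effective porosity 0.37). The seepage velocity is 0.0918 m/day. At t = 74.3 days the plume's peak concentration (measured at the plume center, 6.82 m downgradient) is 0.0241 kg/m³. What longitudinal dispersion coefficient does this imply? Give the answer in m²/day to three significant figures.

At the plume center C_max = M/(n_e·A·√(4πDt)), so D = M²/(4πt·(n_e·A·C_max)²).
n_e·A·C_max = 0.37 × 7.04 × 0.0241 = 0.06278 kg/m.
D = 0.782²/(4π × 74.3 × 0.06278²) = 0.166 m²/day.

0.166 m²/day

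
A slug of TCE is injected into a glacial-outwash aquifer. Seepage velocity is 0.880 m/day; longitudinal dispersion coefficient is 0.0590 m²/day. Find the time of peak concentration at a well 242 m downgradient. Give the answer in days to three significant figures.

275 days

For the 1D instantaneous-source solution, setting ∂C/∂t = 0 at fixed x gives v²t² + 2Dt − x² = 0, so t = (√(D² + v²x²) − D)/v².
√(D² + v²x²) = √(0.0590² + 0.880² × 242²) = 213.0; v² = 0.7744.
t = (213.0 − 0.0590)/0.7744 = 275 days (vs. the pure-advection estimate x/v = 275 d).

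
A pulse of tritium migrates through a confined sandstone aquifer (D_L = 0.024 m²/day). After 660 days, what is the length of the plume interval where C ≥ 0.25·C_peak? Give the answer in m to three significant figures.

The plume is Gaussian with σ = √(2Dt) = √(2 × 0.024 × 660) = 5.628 m.
C/C_peak = exp(−Δx²/(2σ²)) = 0.25 ⇒ Δx = σ·√(−2 ln 0.25) = 5.628 × 1.665 = 9.371 m.
Width = 2Δx = 18.7 m.

18.7 m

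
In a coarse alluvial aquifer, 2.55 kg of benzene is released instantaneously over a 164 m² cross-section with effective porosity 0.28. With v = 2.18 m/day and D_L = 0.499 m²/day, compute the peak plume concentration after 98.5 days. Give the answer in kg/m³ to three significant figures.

The peak of an instantaneous 1D plume sits at x = vt; there the Gaussian factor is 1 and C_max = M/(n_e·A·√(4πDt)), where n_e·A is the pore area the mass is dissolved in.
√(4πDt) = √(4π × 0.499 × 98.5) = 24.85 m, so C_max = 2.55/(0.28 × 164 × 24.85) = 0.00223 kg/m³.

0.00223 kg/m³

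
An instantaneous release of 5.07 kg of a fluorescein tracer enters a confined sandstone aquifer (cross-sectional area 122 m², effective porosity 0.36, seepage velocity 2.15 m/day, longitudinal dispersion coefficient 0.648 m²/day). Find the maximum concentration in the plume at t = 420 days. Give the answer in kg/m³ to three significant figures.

0.00197 kg/m³

The peak of an instantaneous 1D plume sits at x = vt; there the Gaussian factor is 1 and C_max = M/(n_e·A·√(4πDt)), where n_e·A is the pore area the mass is dissolved in.
√(4πDt) = √(4π × 0.648 × 420) = 58.48 m, so C_max = 5.07/(0.36 × 122 × 58.48) = 0.00197 kg/m³.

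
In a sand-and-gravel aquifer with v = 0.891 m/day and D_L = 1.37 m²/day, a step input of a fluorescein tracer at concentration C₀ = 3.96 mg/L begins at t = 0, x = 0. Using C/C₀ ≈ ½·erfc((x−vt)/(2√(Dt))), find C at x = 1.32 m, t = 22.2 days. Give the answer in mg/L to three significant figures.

For a continuous step input, C/C₀ ≈ ½·erfc((x−vt)/(2√(Dt))).
vt = 0.891 × 22.2 = 19.7802 m and 2√(Dt) = 2√(1.37 × 22.2) = 11.03 m.
Argument (x−vt)/(2√(Dt)) = (1.32 − 19.7802)/11.03 = -1.674; ½·erfc(-1.674) = 0.9910.
C = 3.96 × 0.9910 = 3.92 mg/L.

3.92 mg/L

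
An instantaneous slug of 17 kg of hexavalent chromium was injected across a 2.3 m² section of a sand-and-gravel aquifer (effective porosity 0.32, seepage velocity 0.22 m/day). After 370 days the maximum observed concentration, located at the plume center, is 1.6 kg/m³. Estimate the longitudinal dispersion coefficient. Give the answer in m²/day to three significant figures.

0.0448 m²/day

At the plume center C_max = M/(n_e·A·√(4πDt)), so D = M²/(4πt·(n_e·A·C_max)²).
n_e·A·C_max = 0.32 × 2.3 × 1.6 = 1.178 kg/m.
D = 17²/(4π × 370 × 1.178²) = 0.0448 m²/day.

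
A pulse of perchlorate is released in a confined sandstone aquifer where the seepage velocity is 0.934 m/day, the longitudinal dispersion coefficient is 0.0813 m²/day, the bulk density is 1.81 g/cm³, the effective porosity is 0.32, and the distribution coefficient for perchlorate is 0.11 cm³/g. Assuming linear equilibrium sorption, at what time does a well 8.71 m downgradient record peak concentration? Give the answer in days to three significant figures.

Retardation factor R = 1 + ρ_b·K_d/n = 1 + 1.81 × 0.11/0.32 = 1.622.
Sorption retards both mechanisms: v_R = v/R = 0.5758 m/day, D_R = D/R = 0.05012 m²/day.
Peak time from v_R²t² + 2D_R t − x² = 0: t = (√(D_R² + v_R²x²) − D_R)/v_R².
√(D_R² + v_R²x²) = √(0.05012² + 0.5758² × 8.71²) = 5.015; v_R² = 0.3315.
t = (5.015 − 0.05012)/0.3315 = 15.0 days.

15.0 days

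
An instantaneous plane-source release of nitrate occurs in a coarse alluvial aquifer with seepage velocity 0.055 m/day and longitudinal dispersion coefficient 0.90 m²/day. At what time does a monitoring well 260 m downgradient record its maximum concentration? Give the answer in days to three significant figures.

4440 days

For the 1D instantaneous-source solution, setting ∂C/∂t = 0 at fixed x gives v²t² + 2Dt − x² = 0, so t = (√(D² + v²x²) − D)/v².
√(D² + v²x²) = √(0.90² + 0.055² × 260²) = 14.33; v² = 0.003025.
t = (14.33 − 0.90)/0.003025 = 4440 days (vs. the pure-advection estimate x/v = 4730 d).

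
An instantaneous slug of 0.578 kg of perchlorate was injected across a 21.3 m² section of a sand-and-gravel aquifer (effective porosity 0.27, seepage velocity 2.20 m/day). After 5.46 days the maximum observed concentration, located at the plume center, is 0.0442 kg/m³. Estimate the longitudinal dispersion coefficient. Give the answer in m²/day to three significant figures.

At the plume center C_max = M/(n_e·A·√(4πDt)), so D = M²/(4πt·(n_e·A·C_max)²).
n_e·A·C_max = 0.27 × 21.3 × 0.0442 = 0.2542 kg/m.
D = 0.578²/(4π × 5.46 × 0.2542²) = 0.0754 m²/day.

0.0754 m²/day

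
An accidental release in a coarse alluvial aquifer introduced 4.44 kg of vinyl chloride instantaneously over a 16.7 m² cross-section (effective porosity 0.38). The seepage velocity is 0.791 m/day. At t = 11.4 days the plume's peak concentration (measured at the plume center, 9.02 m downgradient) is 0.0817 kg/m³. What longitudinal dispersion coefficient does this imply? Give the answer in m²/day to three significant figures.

At the plume center C_max = M/(n_e·A·√(4πDt)), so D = M²/(4πt·(n_e·A·C_max)²).
n_e·A·C_max = 0.38 × 16.7 × 0.0817 = 0.5185 kg/m.
D = 4.44²/(4π × 11.4 × 0.5185²) = 0.512 m²/day.

0.512 m²/day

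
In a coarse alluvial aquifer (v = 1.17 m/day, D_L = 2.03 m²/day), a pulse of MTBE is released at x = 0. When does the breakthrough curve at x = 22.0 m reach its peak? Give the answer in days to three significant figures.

17.4 days

For the 1D instantaneous-source solution, setting ∂C/∂t = 0 at fixed x gives v²t² + 2Dt − x² = 0, so t = (√(D² + v²x²) − D)/v².
√(D² + v²x²) = √(2.03² + 1.17² × 22.0²) = 25.82; v² = 1.3689.
t = (25.82 − 2.03)/1.3689 = 17.4 days (vs. the pure-advection estimate x/v = 18.8 d).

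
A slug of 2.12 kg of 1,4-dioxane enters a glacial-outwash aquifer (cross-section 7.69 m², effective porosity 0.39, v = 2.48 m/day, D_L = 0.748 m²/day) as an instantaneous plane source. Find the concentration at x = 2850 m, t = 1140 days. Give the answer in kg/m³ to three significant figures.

For an instantaneous plane source, C(x,t) = M/(n_e·A·√(4πDt)) · exp(−(x−vt)²/(4Dt)), with n_e·A the pore (flow) area.
Plume center vt = 2.48 × 1140 = 2827.2 m, so the well at 2850 m is 22.8 m downgradient of the peak.
√(4πDt) = 103.5 m, giving peak height M/(n_e·A·√(4πDt)) = 2.12/(0.39 × 7.69 × 103.5) = 0.006830 kg/m³.
(x−vt)²/(4Dt) = (22.8)²/(4 × 0.748 × 1140) = 0.1524; exp(−0.1524) = 0.8586.
C = 0.006830 × 0.8586 = 0.00586 kg/m³.

0.00586 kg/m³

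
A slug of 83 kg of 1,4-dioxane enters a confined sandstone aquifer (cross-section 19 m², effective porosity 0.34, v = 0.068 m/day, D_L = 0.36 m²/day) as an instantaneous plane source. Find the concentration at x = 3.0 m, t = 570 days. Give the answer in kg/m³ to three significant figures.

0.0533 kg/m³

For an instantaneous plane source, C(x,t) = M/(n_e·A·√(4πDt)) · exp(−(x−vt)²/(4Dt)), with n_e·A the pore (flow) area.
Plume center vt = 0.068 × 570 = 38.76 m, so the well at 3.0 m is 35.76 m upgradient of the peak.
√(4πDt) = 50.78 m, giving peak height M/(n_e·A·√(4πDt)) = 83/(0.34 × 19 × 50.78) = 0.2530 kg/m³.
(x−vt)²/(4Dt) = (-35.76)²/(4 × 0.36 × 570) = 1.558; exp(−1.558) = 0.2106.
C = 0.2530 × 0.2106 = 0.0533 kg/m³.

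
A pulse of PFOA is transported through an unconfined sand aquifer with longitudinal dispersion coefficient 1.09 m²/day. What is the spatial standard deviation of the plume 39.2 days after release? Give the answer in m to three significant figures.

Dispersive spreading gives a Gaussian with σ² = 2Dt; advection only shifts the center.
σ = √(2 × 1.09 × 39.2) = 9.24 m.

9.24 m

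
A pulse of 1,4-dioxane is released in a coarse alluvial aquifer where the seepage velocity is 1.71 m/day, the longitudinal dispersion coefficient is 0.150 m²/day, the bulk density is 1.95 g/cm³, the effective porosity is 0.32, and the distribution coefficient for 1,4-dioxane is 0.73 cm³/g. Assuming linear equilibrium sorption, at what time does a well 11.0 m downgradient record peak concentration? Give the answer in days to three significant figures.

34.8 days

Retardation factor R = 1 + ρ_b·K_d/n = 1 + 1.95 × 0.73/0.32 = 5.448.
Sorption retards both mechanisms: v_R = v/R = 0.3139 m/day, D_R = D/R = 0.02753 m²/day.
Peak time from v_R²t² + 2D_R t − x² = 0: t = (√(D_R² + v_R²x²) − D_R)/v_R².
√(D_R² + v_R²x²) = √(0.02753² + 0.3139² × 11.0²) = 3.453; v_R² = 0.09853.
t = (3.453 − 0.02753)/0.09853 = 34.8 days.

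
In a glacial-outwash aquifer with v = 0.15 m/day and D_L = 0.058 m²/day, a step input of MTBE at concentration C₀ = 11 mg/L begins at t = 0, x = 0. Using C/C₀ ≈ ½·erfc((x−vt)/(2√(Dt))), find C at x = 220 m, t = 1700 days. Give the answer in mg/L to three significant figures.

For a continuous step input, C/C₀ ≈ ½·erfc((x−vt)/(2√(Dt))).
vt = 0.15 × 1700 = 255 m and 2√(Dt) = 2√(0.058 × 1700) = 19.86 m.
Argument (x−vt)/(2√(Dt)) = (220 − 255)/19.86 = -1.762; ½·erfc(-1.762) = 0.9936.
C = 11 × 0.9936 = 10.9 mg/L.

10.9 mg/L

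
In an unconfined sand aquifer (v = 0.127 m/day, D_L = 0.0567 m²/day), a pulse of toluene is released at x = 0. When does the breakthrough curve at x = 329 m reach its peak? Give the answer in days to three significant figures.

2590 days

For the 1D instantaneous-source solution, setting ∂C/∂t = 0 at fixed x gives v²t² + 2Dt − x² = 0, so t = (√(D² + v²x²) − D)/v².
√(D² + v²x²) = √(0.0567² + 0.127² × 329²) = 41.78; v² = 0.016129.
t = (41.78 − 0.0567)/0.016129 = 2590 days (vs. the pure-advection estimate x/v = 2590 d).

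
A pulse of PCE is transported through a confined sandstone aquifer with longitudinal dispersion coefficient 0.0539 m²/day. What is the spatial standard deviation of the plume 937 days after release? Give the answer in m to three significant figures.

10.1 m

Dispersive spreading gives a Gaussian with σ² = 2Dt; advection only shifts the center.
σ = √(2 × 0.0539 × 937) = 10.1 m.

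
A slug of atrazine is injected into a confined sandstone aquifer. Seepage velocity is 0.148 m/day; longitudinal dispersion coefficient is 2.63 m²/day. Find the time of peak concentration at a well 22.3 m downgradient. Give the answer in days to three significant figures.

For the 1D instantaneous-source solution, setting ∂C/∂t = 0 at fixed x gives v²t² + 2Dt − x² = 0, so t = (√(D² + v²x²) − D)/v².
√(D² + v²x²) = √(2.63² + 0.148² × 22.3²) = 4.220; v² = 0.021904.
t = (4.220 − 2.63)/0.021904 = 72.6 days (vs. the pure-advection estimate x/v = 151 d).

72.6 days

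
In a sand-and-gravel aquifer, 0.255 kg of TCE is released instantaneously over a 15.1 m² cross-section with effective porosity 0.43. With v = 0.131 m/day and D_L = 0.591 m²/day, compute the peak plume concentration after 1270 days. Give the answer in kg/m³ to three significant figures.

0.000404 kg/m³

The peak of an instantaneous 1D plume sits at x = vt; there the Gaussian factor is 1 and C_max = M/(n_e·A·√(4πDt)), where n_e·A is the pore area the mass is dissolved in.
√(4πDt) = √(4π × 0.591 × 1270) = 97.12 m, so C_max = 0.255/(0.43 × 15.1 × 97.12) = 0.000404 kg/m³.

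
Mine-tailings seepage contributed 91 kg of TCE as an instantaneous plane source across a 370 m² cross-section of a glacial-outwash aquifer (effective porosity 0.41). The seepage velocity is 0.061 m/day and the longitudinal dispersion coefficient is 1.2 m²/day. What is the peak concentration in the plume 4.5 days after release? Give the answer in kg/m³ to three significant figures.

The peak of an instantaneous 1D plume sits at x = vt; there the Gaussian factor is 1 and C_max = M/(n_e·A·√(4πDt)), where n_e·A is the pore area the mass is dissolved in.
√(4πDt) = √(4π × 1.2 × 4.5) = 8.238 m, so C_max = 91/(0.41 × 370 × 8.238) = 0.0728 kg/m³.

0.0728 kg/m³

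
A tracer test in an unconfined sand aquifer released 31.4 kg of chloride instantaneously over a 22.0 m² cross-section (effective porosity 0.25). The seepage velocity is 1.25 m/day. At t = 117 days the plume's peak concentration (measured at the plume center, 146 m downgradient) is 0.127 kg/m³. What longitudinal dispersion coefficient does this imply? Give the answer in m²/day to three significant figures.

1.37 m²/day

At the plume center C_max = M/(n_e·A·√(4πDt)), so D = M²/(4πt·(n_e·A·C_max)²).
n_e·A·C_max = 0.25 × 22.0 × 0.127 = 0.6985 kg/m.
D = 31.4²/(4π × 117 × 0.6985²) = 1.37 m²/day.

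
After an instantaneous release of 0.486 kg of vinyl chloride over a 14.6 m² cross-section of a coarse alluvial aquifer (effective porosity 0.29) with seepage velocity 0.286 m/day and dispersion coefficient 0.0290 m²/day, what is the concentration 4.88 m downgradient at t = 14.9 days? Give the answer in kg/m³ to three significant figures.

For an instantaneous plane source, C(x,t) = M/(n_e·A·√(4πDt)) · exp(−(x−vt)²/(4Dt)), with n_e·A the pore (flow) area.
Plume center vt = 0.286 × 14.9 = 4.2614 m, so the well at 4.88 m is 0.6186 m downgradient of the peak.
√(4πDt) = 2.330 m, giving peak height M/(n_e·A·√(4πDt)) = 0.486/(0.29 × 14.6 × 2.330) = 0.04926 kg/m³.
(x−vt)²/(4Dt) = (0.6186)²/(4 × 0.0290 × 14.9) = 0.2214; exp(−0.2214) = 0.8014.
C = 0.04926 × 0.8014 = 0.0395 kg/m³.

0.0395 kg/m³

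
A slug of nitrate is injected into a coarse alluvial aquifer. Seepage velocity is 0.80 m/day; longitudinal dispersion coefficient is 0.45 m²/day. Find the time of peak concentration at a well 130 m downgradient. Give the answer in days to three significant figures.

162 days

For the 1D instantaneous-source solution, setting ∂C/∂t = 0 at fixed x gives v²t² + 2Dt − x² = 0, so t = (√(D² + v²x²) − D)/v².
√(D² + v²x²) = √(0.45² + 0.80² × 130²) = 104.0; v² = 0.64.
t = (104.0 − 0.45)/0.64 = 162 days (vs. the pure-advection estimate x/v = 162 d).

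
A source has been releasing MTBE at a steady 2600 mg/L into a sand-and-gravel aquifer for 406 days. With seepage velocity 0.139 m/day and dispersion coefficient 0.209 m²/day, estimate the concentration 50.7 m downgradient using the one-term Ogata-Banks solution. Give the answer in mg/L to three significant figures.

For a continuous step input, C/C₀ ≈ ½·erfc((x−vt)/(2√(Dt))).
vt = 0.139 × 406 = 56.434 m and 2√(Dt) = 2√(0.209 × 406) = 18.42 m.
Argument (x−vt)/(2√(Dt)) = (50.7 − 56.434)/18.42 = -0.3113; ½·erfc(-0.3113) = 0.6701.
C = 2600 × 0.6701 = 1740 mg/L.

1740 mg/L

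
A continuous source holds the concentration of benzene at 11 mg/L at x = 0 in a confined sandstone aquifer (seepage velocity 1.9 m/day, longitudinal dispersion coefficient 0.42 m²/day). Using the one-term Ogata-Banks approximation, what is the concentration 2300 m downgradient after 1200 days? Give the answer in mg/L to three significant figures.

2.91 mg/L

For a continuous step input, C/C₀ ≈ ½·erfc((x−vt)/(2√(Dt))).
vt = 1.9 × 1200 = 2280 m and 2√(Dt) = 2√(0.42 × 1200) = 44.90 m.
Argument (x−vt)/(2√(Dt)) = (2300 − 2280)/44.90 = 0.4454; ½·erfc(0.4454) = 0.2644.
C = 11 × 0.2644 = 2.91 mg/L.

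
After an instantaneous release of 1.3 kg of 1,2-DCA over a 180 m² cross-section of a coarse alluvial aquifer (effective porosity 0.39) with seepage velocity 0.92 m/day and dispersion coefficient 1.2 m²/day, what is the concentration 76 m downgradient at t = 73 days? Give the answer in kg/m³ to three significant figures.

0.000447 kg/m³

For an instantaneous plane source, C(x,t) = M/(n_e·A·√(4πDt)) · exp(−(x−vt)²/(4Dt)), with n_e·A the pore (flow) area.
Plume center vt = 0.92 × 73 = 67.16 m, so the well at 76 m is 8.84 m downgradient of the peak.
√(4πDt) = 33.18 m, giving peak height M/(n_e·A·√(4πDt)) = 1.3/(0.39 × 180 × 33.18) = 0.0005581 kg/m³.
(x−vt)²/(4Dt) = (8.84)²/(4 × 1.2 × 73) = 0.2230; exp(−0.2230) = 0.8001.
C = 0.0005581 × 0.8001 = 0.000447 kg/m³.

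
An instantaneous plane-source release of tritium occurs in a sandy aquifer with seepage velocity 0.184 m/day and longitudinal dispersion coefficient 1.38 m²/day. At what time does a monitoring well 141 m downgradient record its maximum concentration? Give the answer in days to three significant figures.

727 days

For the 1D instantaneous-source solution, setting ∂C/∂t = 0 at fixed x gives v²t² + 2Dt − x² = 0, so t = (√(D² + v²x²) − D)/v².
√(D² + v²x²) = √(1.38² + 0.184² × 141²) = 25.98; v² = 0.033856.
t = (25.98 − 1.38)/0.033856 = 727 days (vs. the pure-advection estimate x/v = 766 d).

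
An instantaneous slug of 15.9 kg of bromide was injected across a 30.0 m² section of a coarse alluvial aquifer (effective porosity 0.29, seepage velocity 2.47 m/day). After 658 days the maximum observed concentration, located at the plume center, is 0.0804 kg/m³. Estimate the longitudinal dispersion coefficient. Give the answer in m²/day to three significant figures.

At the plume center C_max = M/(n_e·A·√(4πDt)), so D = M²/(4πt·(n_e·A·C_max)²).
n_e·A·C_max = 0.29 × 30.0 × 0.0804 = 0.6995 kg/m.
D = 15.9²/(4π × 658 × 0.6995²) = 0.0625 m²/day.

0.0625 m²/day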